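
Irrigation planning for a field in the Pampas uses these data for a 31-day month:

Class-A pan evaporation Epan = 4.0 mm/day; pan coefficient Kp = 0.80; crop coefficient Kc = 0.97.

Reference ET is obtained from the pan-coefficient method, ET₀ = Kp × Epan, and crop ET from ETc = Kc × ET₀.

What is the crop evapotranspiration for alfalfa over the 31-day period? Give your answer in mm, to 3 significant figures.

96.2 mm

ET₀ = 0.80 × 4.0 = 3.2000 mm/d
ETc = Kc × ET₀ = 0.97 × 3.2000 = 3.1040 mm/d
Over 31 days: 3.1040 × 31 = 96.224 mm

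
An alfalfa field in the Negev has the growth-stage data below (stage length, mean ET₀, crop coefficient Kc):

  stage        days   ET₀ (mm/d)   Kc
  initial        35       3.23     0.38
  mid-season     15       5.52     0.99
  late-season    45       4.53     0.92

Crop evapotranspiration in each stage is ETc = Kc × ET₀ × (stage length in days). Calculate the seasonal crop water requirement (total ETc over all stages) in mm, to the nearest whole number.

312 mm

initial: 0.38 × 3.23 × 35 = 42.96 mm
mid-season: 0.99 × 5.52 × 15 = 81.97 mm
late-season: 0.92 × 4.53 × 45 = 187.54 mm
Seasonal total = 312.47 mm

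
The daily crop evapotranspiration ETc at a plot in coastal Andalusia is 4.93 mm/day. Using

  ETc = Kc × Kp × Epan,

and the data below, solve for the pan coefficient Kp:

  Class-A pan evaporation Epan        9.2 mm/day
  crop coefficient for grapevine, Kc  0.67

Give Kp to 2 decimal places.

0.80

ETc = Kc × Kp × Epan  ⇒  Kp = ETc / (Kc × Epan)
Kp = 4.93 / (0.67 × 9.2) = 4.93 / 6.164 = 0.7998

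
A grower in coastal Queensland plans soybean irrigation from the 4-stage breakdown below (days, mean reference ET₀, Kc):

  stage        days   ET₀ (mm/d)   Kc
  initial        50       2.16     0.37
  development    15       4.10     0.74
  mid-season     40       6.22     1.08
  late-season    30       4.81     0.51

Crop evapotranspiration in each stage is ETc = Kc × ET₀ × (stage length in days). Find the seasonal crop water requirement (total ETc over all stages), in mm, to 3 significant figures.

428 mm

initial: 0.37 × 2.16 × 50 = 39.96 mm
development: 0.74 × 4.10 × 15 = 45.51 mm
mid-season: 1.08 × 6.22 × 40 = 268.70 mm
late-season: 0.51 × 4.81 × 30 = 73.59 mm
Seasonal total = 427.76 mm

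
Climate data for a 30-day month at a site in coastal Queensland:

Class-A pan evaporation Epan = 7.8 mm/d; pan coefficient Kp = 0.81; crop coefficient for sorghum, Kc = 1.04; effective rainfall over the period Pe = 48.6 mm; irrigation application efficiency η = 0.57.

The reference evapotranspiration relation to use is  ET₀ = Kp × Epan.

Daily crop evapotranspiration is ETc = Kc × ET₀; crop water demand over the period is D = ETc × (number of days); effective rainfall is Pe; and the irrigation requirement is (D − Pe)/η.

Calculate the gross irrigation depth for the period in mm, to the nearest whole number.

ET₀ = 0.81 × 7.8 = 6.3180 mm/d
ETc = Kc × ET₀ = 1.04 × 6.3180 = 6.5707 mm/d
Crop demand D = ETc × 30 d = 6.5707 × 30 = 197.121 mm
D − Pe = 197.121 − 48.6 = 148.521 mm
Gross irrigation = 148.521 / 0.57 = 260.563 mm

261 mm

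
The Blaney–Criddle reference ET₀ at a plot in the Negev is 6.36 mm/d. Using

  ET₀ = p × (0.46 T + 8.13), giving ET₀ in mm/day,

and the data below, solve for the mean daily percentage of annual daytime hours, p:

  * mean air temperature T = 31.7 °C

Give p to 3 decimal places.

p = ET₀ / (0.46 T + 8.13) = 6.36 / (0.46 × 31.7 + 8.13) = 6.36 / 22.712 = 0.2800

0.280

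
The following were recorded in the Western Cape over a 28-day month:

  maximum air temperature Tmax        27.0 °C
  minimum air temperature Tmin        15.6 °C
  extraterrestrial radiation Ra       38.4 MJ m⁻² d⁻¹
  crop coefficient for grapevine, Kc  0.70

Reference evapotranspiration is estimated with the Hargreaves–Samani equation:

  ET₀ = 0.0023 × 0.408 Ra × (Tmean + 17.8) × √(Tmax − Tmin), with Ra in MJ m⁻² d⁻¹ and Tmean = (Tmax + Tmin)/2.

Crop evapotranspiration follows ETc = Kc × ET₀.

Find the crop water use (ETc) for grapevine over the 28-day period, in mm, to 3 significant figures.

Tmean = (27.0 + 15.6)/2 = 21.30 °C
0.408 Ra = 0.408 × 38.4 = 15.6672 mm/d equivalent
ET₀ = 0.0023 × 15.6672 × (21.30 + 17.8) × √11.4 = 0.0023 × 15.6672 × 39.10 × 3.3764 = 4.7572 mm/d
ETc = Kc × ET₀ = 0.70 × 4.7572 = 3.3300 mm/d
Over 28 days: 3.3300 × 28 = 93.240 mm

93.2 mm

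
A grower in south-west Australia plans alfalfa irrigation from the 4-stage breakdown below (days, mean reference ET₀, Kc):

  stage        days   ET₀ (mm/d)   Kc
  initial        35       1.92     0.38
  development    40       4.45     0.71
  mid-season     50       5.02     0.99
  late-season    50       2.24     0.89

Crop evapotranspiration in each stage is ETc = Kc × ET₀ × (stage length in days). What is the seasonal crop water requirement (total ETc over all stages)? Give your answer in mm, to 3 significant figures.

500 mm

initial: 0.38 × 1.92 × 35 = 25.54 mm
development: 0.71 × 4.45 × 40 = 126.38 mm
mid-season: 0.99 × 5.02 × 50 = 248.49 mm
late-season: 0.89 × 2.24 × 50 = 99.68 mm
Seasonal total = 500.09 mm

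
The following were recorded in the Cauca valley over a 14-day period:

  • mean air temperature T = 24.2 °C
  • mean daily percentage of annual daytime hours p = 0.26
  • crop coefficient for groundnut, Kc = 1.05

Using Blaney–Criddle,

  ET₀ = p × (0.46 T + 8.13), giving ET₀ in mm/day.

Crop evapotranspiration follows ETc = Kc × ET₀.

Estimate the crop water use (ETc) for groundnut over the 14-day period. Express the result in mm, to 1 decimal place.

73.6 mm

ET₀ = 0.26 × (0.46 × 24.2 + 8.13) = 0.26 × 19.262 = 5.0081 mm/d
ETc = Kc × ET₀ = 1.05 × 5.0081 = 5.2585 mm/d
Over 14 days: 5.2585 × 14 = 73.619 mm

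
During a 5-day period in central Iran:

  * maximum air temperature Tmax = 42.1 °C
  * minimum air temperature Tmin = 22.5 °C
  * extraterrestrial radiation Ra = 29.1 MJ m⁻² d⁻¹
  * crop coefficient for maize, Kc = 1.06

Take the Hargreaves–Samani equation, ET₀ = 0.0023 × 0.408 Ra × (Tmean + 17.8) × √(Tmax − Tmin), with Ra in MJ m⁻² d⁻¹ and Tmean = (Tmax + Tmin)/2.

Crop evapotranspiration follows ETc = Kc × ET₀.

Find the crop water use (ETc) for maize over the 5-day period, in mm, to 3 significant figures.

Tmean = (42.1 + 22.5)/2 = 32.30 °C
0.408 Ra = 0.408 × 29.1 = 11.8728 mm/d equivalent
ET₀ = 0.0023 × 11.8728 × (32.30 + 17.8) × √19.6 = 0.0023 × 11.8728 × 50.10 × 4.4272 = 6.0569 mm/d
ETc = Kc × ET₀ = 1.06 × 6.0569 = 6.4203 mm/d
Over 5 days: 6.4203 × 5 = 32.102 mm

32.1 mm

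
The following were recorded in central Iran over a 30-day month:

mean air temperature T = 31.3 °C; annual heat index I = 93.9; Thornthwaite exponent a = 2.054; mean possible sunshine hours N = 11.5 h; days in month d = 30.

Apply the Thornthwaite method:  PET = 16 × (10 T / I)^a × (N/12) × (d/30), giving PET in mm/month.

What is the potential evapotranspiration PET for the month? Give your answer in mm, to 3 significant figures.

10T/I = 10 × 31.3 / 93.9 = 3.3333
(10T/I)^a = 3.3333^2.054 = 11.8573
Uncorrected PET = 16 × 11.8573 = 189.717 mm
Correction = (N/12)(d/30) = (11.5/12)(30/30) = 0.9583
PET = 189.717 × 0.9583 = 181.806 mm/month

182 mm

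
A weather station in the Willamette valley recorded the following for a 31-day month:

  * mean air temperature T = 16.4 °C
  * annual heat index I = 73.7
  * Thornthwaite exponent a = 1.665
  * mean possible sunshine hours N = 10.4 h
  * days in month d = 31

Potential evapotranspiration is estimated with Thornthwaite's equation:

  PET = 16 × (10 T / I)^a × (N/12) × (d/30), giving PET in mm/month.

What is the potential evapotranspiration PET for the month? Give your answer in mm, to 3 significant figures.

54.3 mm

10T/I = 10 × 16.4 / 73.7 = 2.2252
(10T/I)^a = 2.2252^1.665 = 3.7876
Uncorrected PET = 16 × 3.7876 = 60.602 mm
Correction = (N/12)(d/30) = (10.4/12)(31/30) = 0.8956
PET = 60.602 × 0.8956 = 54.275 mm/month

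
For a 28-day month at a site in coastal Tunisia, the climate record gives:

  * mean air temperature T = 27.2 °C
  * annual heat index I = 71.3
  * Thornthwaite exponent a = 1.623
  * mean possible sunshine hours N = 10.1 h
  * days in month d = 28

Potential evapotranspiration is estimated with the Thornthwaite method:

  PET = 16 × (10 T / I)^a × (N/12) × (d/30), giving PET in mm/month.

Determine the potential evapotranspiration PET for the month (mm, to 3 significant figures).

110 mm

10T/I = 10 × 27.2 / 71.3 = 3.8149
(10T/I)^a = 3.8149^1.623 = 8.7851
Uncorrected PET = 16 × 8.7851 = 140.562 mm
Correction = (N/12)(d/30) = (10.1/12)(28/30) = 0.7856
PET = 140.562 × 0.7856 = 110.426 mm/month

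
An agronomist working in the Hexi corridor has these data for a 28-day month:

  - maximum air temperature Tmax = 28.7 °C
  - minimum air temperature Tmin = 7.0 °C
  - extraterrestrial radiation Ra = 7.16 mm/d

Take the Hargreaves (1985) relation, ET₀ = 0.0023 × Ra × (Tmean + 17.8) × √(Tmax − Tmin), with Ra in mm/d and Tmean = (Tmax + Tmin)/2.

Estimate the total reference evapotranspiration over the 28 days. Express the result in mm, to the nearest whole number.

Tmean = (28.7 + 7.0)/2 = 17.85 °C
ET₀ = 0.0023 × 7.16 × (17.85 + 17.8) × √21.7 = 0.0023 × 7.16 × 35.65 × 4.6583 = 2.7348 mm/d
Over 28 days: 2.7348 × 28 = 76.574 mm

77 mm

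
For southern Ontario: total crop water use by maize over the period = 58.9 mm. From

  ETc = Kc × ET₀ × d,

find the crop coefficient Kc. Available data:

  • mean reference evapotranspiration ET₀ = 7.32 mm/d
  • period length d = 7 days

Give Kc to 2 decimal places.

1.15

ETc = Kc × ET₀ × d  ⇒  Kc = ETc / (ET₀ × d)
Kc = 58.9 / (7.32 × 7) = 58.9 / 51.24 = 1.1495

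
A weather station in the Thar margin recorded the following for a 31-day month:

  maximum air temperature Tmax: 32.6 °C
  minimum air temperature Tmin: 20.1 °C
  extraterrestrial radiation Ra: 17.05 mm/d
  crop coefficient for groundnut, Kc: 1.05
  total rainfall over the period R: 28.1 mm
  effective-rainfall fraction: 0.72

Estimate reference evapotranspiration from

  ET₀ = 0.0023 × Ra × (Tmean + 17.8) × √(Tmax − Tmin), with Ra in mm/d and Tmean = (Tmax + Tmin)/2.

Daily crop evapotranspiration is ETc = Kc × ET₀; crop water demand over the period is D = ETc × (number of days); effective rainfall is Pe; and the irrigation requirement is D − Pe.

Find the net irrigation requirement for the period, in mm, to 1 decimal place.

Tmean = (32.6 + 20.1)/2 = 26.35 °C
ET₀ = 0.0023 × 17.05 × (26.35 + 17.8) × √12.5 = 0.0023 × 17.05 × 44.15 × 3.5355 = 6.1212 mm/d
ETc = Kc × ET₀ = 1.05 × 6.1212 = 6.4273 mm/d
Crop demand D = ETc × 31 d = 6.4273 × 31 = 199.246 mm
Pe = 0.72 × 28.1 = 20.232 mm
D − Pe = 199.246 − 20.232 = 179.014 mm

179.0 mm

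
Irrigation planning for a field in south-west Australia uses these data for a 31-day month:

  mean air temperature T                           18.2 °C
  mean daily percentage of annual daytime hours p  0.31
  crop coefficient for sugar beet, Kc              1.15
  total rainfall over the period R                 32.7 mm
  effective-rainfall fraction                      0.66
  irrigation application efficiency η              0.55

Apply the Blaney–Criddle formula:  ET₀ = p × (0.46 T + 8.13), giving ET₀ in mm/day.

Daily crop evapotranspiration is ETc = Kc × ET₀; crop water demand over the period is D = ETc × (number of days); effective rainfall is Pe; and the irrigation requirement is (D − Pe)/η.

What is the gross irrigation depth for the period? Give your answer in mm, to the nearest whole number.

292 mm

ET₀ = 0.31 × (0.46 × 18.2 + 8.13) = 0.31 × 16.502 = 5.1156 mm/d
ETc = Kc × ET₀ = 1.15 × 5.1156 = 5.8829 mm/d
Crop demand D = ETc × 31 d = 5.8829 × 31 = 182.370 mm
Pe = 0.66 × 32.7 = 21.582 mm
D − Pe = 182.370 − 21.582 = 160.788 mm
Gross irrigation = 160.788 / 0.55 = 292.342 mm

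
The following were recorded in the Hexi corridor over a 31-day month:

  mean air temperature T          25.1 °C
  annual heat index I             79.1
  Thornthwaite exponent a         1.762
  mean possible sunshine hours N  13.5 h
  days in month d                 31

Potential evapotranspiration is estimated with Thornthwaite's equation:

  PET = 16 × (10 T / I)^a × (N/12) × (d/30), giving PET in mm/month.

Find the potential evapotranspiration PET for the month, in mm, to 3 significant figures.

142 mm

10T/I = 10 × 25.1 / 79.1 = 3.1732
(10T/I)^a = 3.1732^1.762 = 7.6496
Uncorrected PET = 16 × 7.6496 = 122.394 mm
Correction = (N/12)(d/30) = (13.5/12)(31/30) = 1.1625
PET = 122.394 × 1.1625 = 142.283 mm/month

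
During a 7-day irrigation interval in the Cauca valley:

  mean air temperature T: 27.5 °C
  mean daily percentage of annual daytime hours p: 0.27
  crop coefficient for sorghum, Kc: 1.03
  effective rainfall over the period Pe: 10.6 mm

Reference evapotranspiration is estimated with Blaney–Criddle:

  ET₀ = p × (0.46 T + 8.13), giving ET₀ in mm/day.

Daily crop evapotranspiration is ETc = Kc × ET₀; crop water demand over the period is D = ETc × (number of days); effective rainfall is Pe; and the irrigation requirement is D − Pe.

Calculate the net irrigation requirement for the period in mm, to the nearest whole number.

ET₀ = 0.27 × (0.46 × 27.5 + 8.13) = 0.27 × 20.780 = 5.6106 mm/d
ETc = Kc × ET₀ = 1.03 × 5.6106 = 5.7789 mm/d
Crop demand D = ETc × 7 d = 5.7789 × 7 = 40.452 mm
D − Pe = 40.452 − 10.6 = 29.852 mm

30 mm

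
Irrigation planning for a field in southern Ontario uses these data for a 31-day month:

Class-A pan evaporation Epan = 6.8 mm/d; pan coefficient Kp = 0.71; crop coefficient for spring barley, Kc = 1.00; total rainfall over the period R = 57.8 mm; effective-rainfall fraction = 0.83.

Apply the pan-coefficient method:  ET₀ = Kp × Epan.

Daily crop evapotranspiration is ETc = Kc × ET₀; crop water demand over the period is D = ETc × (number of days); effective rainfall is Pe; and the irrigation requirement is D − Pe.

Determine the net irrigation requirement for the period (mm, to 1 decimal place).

ET₀ = 0.71 × 6.8 = 4.8280 mm/d
ETc = Kc × ET₀ = 1.00 × 4.8280 = 4.8280 mm/d
Crop demand D = ETc × 31 d = 4.8280 × 31 = 149.668 mm
Pe = 0.83 × 57.8 = 47.974 mm
D − Pe = 149.668 − 47.974 = 101.694 mm

101.7 mm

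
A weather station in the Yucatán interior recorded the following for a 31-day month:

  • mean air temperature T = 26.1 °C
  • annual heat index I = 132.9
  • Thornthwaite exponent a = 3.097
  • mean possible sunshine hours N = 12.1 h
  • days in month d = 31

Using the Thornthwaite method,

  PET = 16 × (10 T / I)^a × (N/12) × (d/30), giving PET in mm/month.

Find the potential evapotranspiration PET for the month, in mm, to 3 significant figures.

135 mm

10T/I = 10 × 26.1 / 132.9 = 1.9639
(10T/I)^a = 1.9639^3.097 = 8.0871
Uncorrected PET = 16 × 8.0871 = 129.394 mm
Correction = (N/12)(d/30) = (12.1/12)(31/30) = 1.0419
PET = 129.394 × 1.0419 = 134.816 mm/month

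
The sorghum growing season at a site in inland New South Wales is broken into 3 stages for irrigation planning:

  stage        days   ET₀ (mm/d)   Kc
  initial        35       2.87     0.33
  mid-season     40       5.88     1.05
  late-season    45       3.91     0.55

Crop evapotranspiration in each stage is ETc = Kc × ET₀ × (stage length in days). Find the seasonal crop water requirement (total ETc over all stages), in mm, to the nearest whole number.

initial: 0.33 × 2.87 × 35 = 33.15 mm
mid-season: 1.05 × 5.88 × 40 = 246.96 mm
late-season: 0.55 × 3.91 × 45 = 96.77 mm
Seasonal total = 376.88 mm

377 mm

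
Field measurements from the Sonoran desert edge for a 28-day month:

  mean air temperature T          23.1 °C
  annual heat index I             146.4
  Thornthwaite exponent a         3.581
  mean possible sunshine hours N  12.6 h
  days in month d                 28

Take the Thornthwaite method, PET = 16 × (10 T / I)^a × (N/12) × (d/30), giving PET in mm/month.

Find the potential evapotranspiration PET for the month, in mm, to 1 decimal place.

10T/I = 10 × 23.1 / 146.4 = 1.5779
(10T/I)^a = 1.5779^3.581 = 5.1206
Uncorrected PET = 16 × 5.1206 = 81.930 mm
Correction = (N/12)(d/30) = (12.6/12)(28/30) = 0.9800
PET = 81.930 × 0.9800 = 80.291 mm/month

80.3 mm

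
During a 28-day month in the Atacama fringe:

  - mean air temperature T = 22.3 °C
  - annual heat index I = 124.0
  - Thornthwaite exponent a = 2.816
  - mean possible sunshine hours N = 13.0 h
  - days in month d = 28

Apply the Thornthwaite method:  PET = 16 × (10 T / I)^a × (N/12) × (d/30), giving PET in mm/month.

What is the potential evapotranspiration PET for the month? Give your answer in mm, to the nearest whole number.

10T/I = 10 × 22.3 / 124.0 = 1.7984
(10T/I)^a = 1.7984^2.816 = 5.2211
Uncorrected PET = 16 × 5.2211 = 83.538 mm
Correction = (N/12)(d/30) = (13.0/12)(28/30) = 1.0111
PET = 83.538 × 1.0111 = 84.465 mm/month

84 mm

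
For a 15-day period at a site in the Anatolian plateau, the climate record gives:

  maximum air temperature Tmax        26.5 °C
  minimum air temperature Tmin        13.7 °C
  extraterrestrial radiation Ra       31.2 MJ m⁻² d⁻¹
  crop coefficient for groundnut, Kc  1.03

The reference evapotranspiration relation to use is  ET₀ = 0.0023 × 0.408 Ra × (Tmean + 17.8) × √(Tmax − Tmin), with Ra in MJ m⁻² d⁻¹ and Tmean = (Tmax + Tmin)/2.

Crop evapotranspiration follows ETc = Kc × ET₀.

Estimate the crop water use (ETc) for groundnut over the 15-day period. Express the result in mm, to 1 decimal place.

61.3 mm

Tmean = (26.5 + 13.7)/2 = 20.10 °C
0.408 Ra = 0.408 × 31.2 = 12.7296 mm/d equivalent
ET₀ = 0.0023 × 12.7296 × (20.10 + 17.8) × √12.8 = 0.0023 × 12.7296 × 37.90 × 3.5777 = 3.9700 mm/d
ETc = Kc × ET₀ = 1.03 × 3.9700 = 4.0891 mm/d
Over 15 days: 4.0891 × 15 = 61.337 mm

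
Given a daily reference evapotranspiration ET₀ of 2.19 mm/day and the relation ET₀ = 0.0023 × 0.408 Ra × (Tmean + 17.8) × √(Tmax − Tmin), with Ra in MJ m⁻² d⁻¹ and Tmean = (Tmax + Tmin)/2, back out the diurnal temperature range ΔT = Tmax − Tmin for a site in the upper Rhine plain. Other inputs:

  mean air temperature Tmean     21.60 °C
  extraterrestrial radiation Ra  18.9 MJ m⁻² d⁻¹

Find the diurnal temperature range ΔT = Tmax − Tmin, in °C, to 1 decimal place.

9.8 °C

√ΔT = ET₀ / [0.0023 × 0.408 × Ra × (Tmean+17.8)] = 2.19 / (0.0023 × 7.7112 × 39.40) = 3.1340
ΔT = 3.1340² = 9.822 °C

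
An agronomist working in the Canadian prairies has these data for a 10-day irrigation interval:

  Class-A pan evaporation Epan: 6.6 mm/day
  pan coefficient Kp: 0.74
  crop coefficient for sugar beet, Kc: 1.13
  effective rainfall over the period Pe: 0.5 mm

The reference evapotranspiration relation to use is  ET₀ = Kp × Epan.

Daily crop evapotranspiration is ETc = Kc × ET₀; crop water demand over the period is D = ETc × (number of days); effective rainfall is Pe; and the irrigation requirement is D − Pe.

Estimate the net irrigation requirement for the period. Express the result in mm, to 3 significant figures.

ET₀ = 0.74 × 6.6 = 4.8840 mm/d
ETc = Kc × ET₀ = 1.13 × 4.8840 = 5.5189 mm/d
Crop demand D = ETc × 10 d = 5.5189 × 10 = 55.189 mm
D − Pe = 55.189 − 0.5 = 54.689 mm

54.7 mm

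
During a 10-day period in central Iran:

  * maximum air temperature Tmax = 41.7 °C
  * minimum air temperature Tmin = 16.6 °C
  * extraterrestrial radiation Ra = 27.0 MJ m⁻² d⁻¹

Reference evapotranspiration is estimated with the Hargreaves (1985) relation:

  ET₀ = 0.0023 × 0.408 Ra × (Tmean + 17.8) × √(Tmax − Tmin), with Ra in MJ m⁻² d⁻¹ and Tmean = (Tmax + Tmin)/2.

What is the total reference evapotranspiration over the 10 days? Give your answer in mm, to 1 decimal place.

59.6 mm

Tmean = (41.7 + 16.6)/2 = 29.15 °C
0.408 Ra = 0.408 × 27.0 = 11.0160 mm/d equivalent
ET₀ = 0.0023 × 11.0160 × (29.15 + 17.8) × √25.1 = 0.0023 × 11.0160 × 46.95 × 5.0100 = 5.9597 mm/d
Over 10 days: 5.9597 × 10 = 59.597 mm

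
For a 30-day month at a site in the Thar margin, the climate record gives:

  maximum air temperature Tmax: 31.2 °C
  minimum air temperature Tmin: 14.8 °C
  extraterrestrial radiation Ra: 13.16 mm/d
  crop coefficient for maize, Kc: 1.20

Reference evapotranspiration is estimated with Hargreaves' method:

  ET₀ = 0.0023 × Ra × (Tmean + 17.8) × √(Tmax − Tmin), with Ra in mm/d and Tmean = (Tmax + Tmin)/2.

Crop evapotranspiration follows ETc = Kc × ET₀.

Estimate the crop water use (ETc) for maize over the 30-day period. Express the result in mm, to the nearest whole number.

Tmean = (31.2 + 14.8)/2 = 23.00 °C
ET₀ = 0.0023 × 13.16 × (23.00 + 17.8) × √16.4 = 0.0023 × 13.16 × 40.80 × 4.0497 = 5.0011 mm/d
ETc = Kc × ET₀ = 1.20 × 5.0011 = 6.0013 mm/d
Over 30 days: 6.0013 × 30 = 180.039 mm

180 mm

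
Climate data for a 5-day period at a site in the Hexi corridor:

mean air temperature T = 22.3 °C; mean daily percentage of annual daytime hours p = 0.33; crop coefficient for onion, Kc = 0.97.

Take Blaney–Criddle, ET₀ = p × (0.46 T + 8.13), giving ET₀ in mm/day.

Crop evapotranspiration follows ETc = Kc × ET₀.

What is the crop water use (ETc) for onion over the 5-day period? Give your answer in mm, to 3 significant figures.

29.4 mm

ET₀ = 0.33 × (0.46 × 22.3 + 8.13) = 0.33 × 18.388 = 6.0680 mm/d
ETc = Kc × ET₀ = 0.97 × 6.0680 = 5.8860 mm/d
Over 5 days: 5.8860 × 5 = 29.430 mm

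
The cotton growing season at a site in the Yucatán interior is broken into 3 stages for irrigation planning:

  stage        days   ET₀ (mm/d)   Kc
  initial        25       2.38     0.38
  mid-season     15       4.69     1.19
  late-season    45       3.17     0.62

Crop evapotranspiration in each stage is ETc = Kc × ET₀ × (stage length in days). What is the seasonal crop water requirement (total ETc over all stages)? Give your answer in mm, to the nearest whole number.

initial: 0.38 × 2.38 × 25 = 22.61 mm
mid-season: 1.19 × 4.69 × 15 = 83.72 mm
late-season: 0.62 × 3.17 × 45 = 88.44 mm
Seasonal total = 194.77 mm

195 mm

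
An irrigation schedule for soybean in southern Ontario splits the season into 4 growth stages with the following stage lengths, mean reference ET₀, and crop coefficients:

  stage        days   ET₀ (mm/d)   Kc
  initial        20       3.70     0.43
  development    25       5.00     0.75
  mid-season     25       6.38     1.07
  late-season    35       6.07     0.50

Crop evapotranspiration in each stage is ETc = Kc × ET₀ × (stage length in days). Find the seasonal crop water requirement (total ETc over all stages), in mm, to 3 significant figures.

initial: 0.43 × 3.70 × 20 = 31.82 mm
development: 0.75 × 5.00 × 25 = 93.75 mm
mid-season: 1.07 × 6.38 × 25 = 170.67 mm
late-season: 0.50 × 6.07 × 35 = 106.23 mm
Seasonal total = 402.47 mm

402 mm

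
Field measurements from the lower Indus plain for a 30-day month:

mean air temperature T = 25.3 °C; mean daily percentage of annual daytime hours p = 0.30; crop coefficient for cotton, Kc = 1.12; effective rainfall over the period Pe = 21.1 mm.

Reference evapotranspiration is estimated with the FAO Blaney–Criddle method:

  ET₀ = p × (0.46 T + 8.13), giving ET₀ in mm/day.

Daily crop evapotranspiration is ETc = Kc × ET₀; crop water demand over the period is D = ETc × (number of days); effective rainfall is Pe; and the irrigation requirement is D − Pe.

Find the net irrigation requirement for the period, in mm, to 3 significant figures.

178 mm

ET₀ = 0.30 × (0.46 × 25.3 + 8.13) = 0.30 × 19.768 = 5.9304 mm/d
ETc = Kc × ET₀ = 1.12 × 5.9304 = 6.6420 mm/d
Crop demand D = ETc × 30 d = 6.6420 × 30 = 199.260 mm
D − Pe = 199.260 − 21.1 = 178.160 mm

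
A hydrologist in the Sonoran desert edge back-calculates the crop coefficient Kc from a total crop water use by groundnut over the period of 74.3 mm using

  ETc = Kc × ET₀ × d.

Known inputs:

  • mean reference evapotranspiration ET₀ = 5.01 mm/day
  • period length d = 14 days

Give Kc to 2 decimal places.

1.06

ETc = Kc × ET₀ × d  ⇒  Kc = ETc / (ET₀ × d)
Kc = 74.3 / (5.01 × 14) = 74.3 / 70.14 = 1.0593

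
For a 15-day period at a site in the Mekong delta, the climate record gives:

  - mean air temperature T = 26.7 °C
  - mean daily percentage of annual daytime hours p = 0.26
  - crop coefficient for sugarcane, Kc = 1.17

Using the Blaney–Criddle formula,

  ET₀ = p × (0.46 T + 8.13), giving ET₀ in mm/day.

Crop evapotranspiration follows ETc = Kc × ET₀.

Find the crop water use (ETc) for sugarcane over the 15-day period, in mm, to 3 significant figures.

93.1 mm

ET₀ = 0.26 × (0.46 × 26.7 + 8.13) = 0.26 × 20.412 = 5.3071 mm/d
ETc = Kc × ET₀ = 1.17 × 5.3071 = 6.2093 mm/d
Over 15 days: 6.2093 × 15 = 93.140 mm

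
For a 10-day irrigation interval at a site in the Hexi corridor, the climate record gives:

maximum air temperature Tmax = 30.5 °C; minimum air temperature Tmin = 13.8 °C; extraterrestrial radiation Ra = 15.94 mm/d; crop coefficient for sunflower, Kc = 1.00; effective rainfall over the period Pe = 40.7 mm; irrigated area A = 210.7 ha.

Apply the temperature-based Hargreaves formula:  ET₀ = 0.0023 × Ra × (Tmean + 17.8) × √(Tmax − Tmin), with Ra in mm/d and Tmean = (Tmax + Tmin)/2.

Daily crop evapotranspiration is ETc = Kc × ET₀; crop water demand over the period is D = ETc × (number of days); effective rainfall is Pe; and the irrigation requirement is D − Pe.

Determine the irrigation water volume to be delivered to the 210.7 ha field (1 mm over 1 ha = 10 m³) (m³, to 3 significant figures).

40400 m³

Tmean = (30.5 + 13.8)/2 = 22.15 °C
ET₀ = 0.0023 × 15.94 × (22.15 + 17.8) × √16.7 = 0.0023 × 15.94 × 39.95 × 4.0866 = 5.9854 mm/d
ETc = Kc × ET₀ = 1.00 × 5.9854 = 5.9854 mm/d
Crop demand D = ETc × 10 d = 5.9854 × 10 = 59.854 mm
D − Pe = 59.854 − 40.7 = 19.154 mm
Volume = 19.154 mm × 210.7 ha × 10 = 40357.5 m³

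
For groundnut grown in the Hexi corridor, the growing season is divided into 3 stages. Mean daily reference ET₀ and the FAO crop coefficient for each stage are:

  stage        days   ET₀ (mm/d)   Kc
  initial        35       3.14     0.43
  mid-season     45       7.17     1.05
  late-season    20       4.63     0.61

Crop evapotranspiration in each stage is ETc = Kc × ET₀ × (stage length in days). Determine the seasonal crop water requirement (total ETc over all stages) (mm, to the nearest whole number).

initial: 0.43 × 3.14 × 35 = 47.26 mm
mid-season: 1.05 × 7.17 × 45 = 338.78 mm
late-season: 0.61 × 4.63 × 20 = 56.49 mm
Seasonal total = 442.53 mm

443 mm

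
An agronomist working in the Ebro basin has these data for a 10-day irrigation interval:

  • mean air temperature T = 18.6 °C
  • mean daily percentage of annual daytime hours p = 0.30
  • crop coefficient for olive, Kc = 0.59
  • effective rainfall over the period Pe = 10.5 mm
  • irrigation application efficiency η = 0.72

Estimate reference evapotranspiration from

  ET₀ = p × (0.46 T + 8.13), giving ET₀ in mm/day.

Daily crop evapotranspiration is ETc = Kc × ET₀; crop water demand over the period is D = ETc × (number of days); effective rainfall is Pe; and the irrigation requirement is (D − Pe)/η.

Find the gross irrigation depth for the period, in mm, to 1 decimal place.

26.4 mm

ET₀ = 0.30 × (0.46 × 18.6 + 8.13) = 0.30 × 16.686 = 5.0058 mm/d
ETc = Kc × ET₀ = 0.59 × 5.0058 = 2.9534 mm/d
Crop demand D = ETc × 10 d = 2.9534 × 10 = 29.534 mm
D − Pe = 29.534 − 10.5 = 19.034 mm
Gross irrigation = 19.034 / 0.72 = 26.436 mm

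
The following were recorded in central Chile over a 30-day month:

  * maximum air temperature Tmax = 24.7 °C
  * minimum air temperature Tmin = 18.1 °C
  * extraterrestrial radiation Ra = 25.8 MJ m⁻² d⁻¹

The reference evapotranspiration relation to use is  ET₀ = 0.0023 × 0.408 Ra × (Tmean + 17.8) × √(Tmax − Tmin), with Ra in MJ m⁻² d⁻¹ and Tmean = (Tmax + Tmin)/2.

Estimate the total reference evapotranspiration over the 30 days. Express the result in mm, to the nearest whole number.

Tmean = (24.7 + 18.1)/2 = 21.40 °C
0.408 Ra = 0.408 × 25.8 = 10.5264 mm/d equivalent
ET₀ = 0.0023 × 10.5264 × (21.40 + 17.8) × √6.6 = 0.0023 × 10.5264 × 39.20 × 2.5690 = 2.4381 mm/d
Over 30 days: 2.4381 × 30 = 73.143 mm

73 mm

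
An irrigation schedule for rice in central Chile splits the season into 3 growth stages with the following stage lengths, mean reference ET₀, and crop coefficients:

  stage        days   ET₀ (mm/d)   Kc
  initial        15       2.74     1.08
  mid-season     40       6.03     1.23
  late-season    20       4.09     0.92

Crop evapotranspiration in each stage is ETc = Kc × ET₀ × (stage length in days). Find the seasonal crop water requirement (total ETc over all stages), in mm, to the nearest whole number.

initial: 1.08 × 2.74 × 15 = 44.39 mm
mid-season: 1.23 × 6.03 × 40 = 296.68 mm
late-season: 0.92 × 4.09 × 20 = 75.26 mm
Seasonal total = 416.33 mm

416 mm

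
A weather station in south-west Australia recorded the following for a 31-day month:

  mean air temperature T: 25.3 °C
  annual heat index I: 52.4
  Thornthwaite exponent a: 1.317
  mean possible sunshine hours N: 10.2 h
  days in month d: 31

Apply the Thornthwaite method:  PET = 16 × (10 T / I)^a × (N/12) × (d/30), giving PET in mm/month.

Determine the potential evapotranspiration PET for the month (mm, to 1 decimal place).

111.8 mm

10T/I = 10 × 25.3 / 52.4 = 4.8282
(10T/I)^a = 4.8282^1.317 = 7.9533
Uncorrected PET = 16 × 7.9533 = 127.253 mm
Correction = (N/12)(d/30) = (10.2/12)(31/30) = 0.8783
PET = 127.253 × 0.8783 = 111.766 mm/month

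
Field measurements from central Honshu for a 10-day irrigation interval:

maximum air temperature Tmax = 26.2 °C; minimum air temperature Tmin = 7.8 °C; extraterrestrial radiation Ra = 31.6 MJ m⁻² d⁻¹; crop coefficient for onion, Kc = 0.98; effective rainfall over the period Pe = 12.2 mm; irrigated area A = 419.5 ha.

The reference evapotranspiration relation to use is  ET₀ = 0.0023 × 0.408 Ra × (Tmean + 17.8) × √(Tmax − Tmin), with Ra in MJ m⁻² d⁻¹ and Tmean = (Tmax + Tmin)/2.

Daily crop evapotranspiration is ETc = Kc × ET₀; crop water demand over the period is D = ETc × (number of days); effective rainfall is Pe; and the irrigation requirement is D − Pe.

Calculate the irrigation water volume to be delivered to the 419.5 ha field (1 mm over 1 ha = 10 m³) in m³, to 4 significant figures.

Tmean = (26.2 + 7.8)/2 = 17.00 °C
0.408 Ra = 0.408 × 31.6 = 12.8928 mm/d equivalent
ET₀ = 0.0023 × 12.8928 × (17.00 + 17.8) × √18.4 = 0.0023 × 12.8928 × 34.80 × 4.2895 = 4.4265 mm/d
ETc = Kc × ET₀ = 0.98 × 4.4265 = 4.3380 mm/d
Crop demand D = ETc × 10 d = 4.3380 × 10 = 43.380 mm
D − Pe = 43.380 − 12.2 = 31.180 mm
Volume = 31.180 mm × 419.5 ha × 10 = 130800.1 m³

130800 m³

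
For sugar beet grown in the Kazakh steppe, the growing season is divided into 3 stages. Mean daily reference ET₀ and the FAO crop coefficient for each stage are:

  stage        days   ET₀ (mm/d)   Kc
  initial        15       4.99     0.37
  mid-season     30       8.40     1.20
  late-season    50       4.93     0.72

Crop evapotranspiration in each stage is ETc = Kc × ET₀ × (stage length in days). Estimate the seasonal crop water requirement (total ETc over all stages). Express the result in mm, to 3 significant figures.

initial: 0.37 × 4.99 × 15 = 27.69 mm
mid-season: 1.20 × 8.40 × 30 = 302.40 mm
late-season: 0.72 × 4.93 × 50 = 177.48 mm
Seasonal total = 507.57 mm

508 mm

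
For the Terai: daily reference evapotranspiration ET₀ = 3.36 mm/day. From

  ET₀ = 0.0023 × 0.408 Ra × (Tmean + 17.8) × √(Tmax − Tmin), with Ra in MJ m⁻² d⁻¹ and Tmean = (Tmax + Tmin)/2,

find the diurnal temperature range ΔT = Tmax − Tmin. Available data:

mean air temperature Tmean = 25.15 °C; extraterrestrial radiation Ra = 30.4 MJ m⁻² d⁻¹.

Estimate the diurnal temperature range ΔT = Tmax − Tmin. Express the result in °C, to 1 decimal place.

7.5 °C

√ΔT = ET₀ / [0.0023 × 0.408 × Ra × (Tmean+17.8)] = 3.36 / (0.0023 × 12.4032 × 42.95) = 2.7423
ΔT = 2.7423² = 7.520 °C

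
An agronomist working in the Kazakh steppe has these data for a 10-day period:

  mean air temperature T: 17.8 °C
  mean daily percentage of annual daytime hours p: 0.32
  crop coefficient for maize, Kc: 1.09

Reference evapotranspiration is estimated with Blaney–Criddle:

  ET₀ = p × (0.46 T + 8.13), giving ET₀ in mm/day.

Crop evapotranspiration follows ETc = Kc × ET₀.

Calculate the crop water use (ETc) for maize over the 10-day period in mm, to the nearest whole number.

57 mm

ET₀ = 0.32 × (0.46 × 17.8 + 8.13) = 0.32 × 16.318 = 5.2218 mm/d
ETc = Kc × ET₀ = 1.09 × 5.2218 = 5.6918 mm/d
Over 10 days: 5.6918 × 10 = 56.918 mm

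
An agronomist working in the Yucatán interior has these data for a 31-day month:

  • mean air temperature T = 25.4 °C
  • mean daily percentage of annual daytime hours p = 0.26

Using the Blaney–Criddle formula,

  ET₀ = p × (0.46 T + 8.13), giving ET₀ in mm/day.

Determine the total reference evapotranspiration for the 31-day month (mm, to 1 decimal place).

ET₀ = 0.26 × (0.46 × 25.4 + 8.13) = 0.26 × 19.814 = 5.1516 mm/d
Monthly total = 5.1516 × 31 = 159.700 mm

159.7 mm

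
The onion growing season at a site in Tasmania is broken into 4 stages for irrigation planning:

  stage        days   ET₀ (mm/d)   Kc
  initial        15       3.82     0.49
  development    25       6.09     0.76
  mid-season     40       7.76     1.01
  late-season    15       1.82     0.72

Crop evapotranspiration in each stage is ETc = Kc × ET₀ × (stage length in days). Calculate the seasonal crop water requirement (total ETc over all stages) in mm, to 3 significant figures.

477 mm

initial: 0.49 × 3.82 × 15 = 28.08 mm
development: 0.76 × 6.09 × 25 = 115.71 mm
mid-season: 1.01 × 7.76 × 40 = 313.50 mm
late-season: 0.72 × 1.82 × 15 = 19.66 mm
Seasonal total = 476.95 mm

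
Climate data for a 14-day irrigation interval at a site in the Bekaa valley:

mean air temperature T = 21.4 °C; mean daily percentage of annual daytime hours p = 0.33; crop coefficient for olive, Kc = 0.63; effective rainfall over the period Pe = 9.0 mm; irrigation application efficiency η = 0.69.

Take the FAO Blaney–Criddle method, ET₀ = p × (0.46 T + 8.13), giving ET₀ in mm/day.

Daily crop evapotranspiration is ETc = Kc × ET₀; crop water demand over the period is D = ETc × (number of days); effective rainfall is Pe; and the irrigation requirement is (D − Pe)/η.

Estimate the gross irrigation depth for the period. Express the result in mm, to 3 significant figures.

62.8 mm

ET₀ = 0.33 × (0.46 × 21.4 + 8.13) = 0.33 × 17.974 = 5.9314 mm/d
ETc = Kc × ET₀ = 0.63 × 5.9314 = 3.7368 mm/d
Crop demand D = ETc × 14 d = 3.7368 × 14 = 52.315 mm
D − Pe = 52.315 − 9.0 = 43.315 mm
Gross irrigation = 43.315 / 0.69 = 62.775 mm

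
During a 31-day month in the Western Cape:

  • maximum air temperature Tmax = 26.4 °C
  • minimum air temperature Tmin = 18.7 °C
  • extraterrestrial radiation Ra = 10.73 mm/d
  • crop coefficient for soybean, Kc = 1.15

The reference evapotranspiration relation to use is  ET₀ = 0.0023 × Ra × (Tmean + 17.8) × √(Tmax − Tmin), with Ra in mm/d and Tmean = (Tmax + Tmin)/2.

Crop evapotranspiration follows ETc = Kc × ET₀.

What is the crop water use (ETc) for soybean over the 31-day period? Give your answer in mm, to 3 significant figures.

Tmean = (26.4 + 18.7)/2 = 22.55 °C
ET₀ = 0.0023 × 10.73 × (22.55 + 17.8) × √7.7 = 0.0023 × 10.73 × 40.35 × 2.7749 = 2.7632 mm/d
ETc = Kc × ET₀ = 1.15 × 2.7632 = 3.1777 mm/d
Over 31 days: 3.1777 × 31 = 98.509 mm

98.5 mm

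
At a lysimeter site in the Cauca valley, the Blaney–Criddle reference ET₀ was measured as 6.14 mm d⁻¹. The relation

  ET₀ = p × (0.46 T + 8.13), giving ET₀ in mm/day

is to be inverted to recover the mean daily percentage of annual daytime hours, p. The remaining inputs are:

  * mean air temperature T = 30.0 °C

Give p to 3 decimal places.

p = ET₀ / (0.46 T + 8.13) = 6.14 / (0.46 × 30.0 + 8.13) = 6.14 / 21.930 = 0.2800

0.280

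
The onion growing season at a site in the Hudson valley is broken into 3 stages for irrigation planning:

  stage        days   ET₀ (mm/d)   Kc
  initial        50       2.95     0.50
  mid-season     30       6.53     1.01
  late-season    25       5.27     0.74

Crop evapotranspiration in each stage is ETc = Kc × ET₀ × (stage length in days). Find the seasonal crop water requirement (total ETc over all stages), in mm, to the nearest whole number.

369 mm

initial: 0.50 × 2.95 × 50 = 73.75 mm
mid-season: 1.01 × 6.53 × 30 = 197.86 mm
late-season: 0.74 × 5.27 × 25 = 97.50 mm
Seasonal total = 369.11 mm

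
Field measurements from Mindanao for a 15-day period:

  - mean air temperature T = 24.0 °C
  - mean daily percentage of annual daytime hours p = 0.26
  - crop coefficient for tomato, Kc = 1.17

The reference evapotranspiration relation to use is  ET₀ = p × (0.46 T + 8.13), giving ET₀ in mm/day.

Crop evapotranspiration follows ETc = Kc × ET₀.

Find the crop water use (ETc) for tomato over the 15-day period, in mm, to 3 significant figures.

ET₀ = 0.26 × (0.46 × 24.0 + 8.13) = 0.26 × 19.170 = 4.9842 mm/d
ETc = Kc × ET₀ = 1.17 × 4.9842 = 5.8315 mm/d
Over 15 days: 5.8315 × 15 = 87.473 mm

87.5 mm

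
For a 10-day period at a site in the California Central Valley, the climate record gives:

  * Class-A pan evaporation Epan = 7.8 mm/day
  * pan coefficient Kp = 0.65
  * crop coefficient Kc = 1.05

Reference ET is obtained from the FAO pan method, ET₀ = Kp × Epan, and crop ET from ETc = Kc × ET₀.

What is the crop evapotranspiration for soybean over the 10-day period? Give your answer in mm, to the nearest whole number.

53 mm

ET₀ = 0.65 × 7.8 = 5.0700 mm/d
ETc = Kc × ET₀ = 1.05 × 5.0700 = 5.3235 mm/d
Over 10 days: 5.3235 × 10 = 53.235 mm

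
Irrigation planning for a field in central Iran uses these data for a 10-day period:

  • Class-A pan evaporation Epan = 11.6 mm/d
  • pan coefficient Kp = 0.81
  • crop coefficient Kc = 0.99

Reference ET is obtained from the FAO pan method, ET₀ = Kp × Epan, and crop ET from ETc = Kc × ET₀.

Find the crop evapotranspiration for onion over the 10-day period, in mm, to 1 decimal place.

ET₀ = 0.81 × 11.6 = 9.3960 mm/d
ETc = Kc × ET₀ = 0.99 × 9.3960 = 9.3020 mm/d
Over 10 days: 9.3020 × 10 = 93.020 mm

93.0 mm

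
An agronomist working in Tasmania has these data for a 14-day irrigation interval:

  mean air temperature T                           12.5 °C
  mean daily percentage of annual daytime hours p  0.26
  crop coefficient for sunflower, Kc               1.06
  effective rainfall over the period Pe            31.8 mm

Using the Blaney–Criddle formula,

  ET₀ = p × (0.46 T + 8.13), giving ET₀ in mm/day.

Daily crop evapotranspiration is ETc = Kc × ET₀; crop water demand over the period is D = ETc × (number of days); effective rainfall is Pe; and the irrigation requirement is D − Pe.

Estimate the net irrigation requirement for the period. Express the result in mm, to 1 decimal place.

21.8 mm

ET₀ = 0.26 × (0.46 × 12.5 + 8.13) = 0.26 × 13.880 = 3.6088 mm/d
ETc = Kc × ET₀ = 1.06 × 3.6088 = 3.8253 mm/d
Crop demand D = ETc × 14 d = 3.8253 × 14 = 53.554 mm
D − Pe = 53.554 − 31.8 = 21.754 mm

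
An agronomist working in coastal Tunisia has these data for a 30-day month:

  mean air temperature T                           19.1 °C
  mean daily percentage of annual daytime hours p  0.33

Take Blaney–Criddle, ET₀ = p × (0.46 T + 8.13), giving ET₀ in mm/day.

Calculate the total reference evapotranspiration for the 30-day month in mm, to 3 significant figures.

167 mm

ET₀ = 0.33 × (0.46 × 19.1 + 8.13) = 0.33 × 16.916 = 5.5823 mm/d
Monthly total = 5.5823 × 30 = 167.469 mm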